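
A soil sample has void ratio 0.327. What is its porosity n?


Result: 0.2464

Derivation:
Using the relation n = e / (1 + e)
n = 0.327 / (1 + 0.327)
n = 0.327 / 1.327
n = 0.2464


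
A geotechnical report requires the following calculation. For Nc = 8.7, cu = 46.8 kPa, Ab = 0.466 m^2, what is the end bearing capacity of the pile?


Result: 189.74 kN

Derivation:
Using Qb = Nc * cu * Ab
Qb = 8.7 * 46.8 * 0.466
Qb = 189.74 kN


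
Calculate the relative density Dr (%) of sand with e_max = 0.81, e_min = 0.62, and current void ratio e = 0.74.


Result: 36.84 %

Derivation:
Using Dr = (e_max - e) / (e_max - e_min) * 100
e_max - e = 0.81 - 0.74 = 0.07
e_max - e_min = 0.81 - 0.62 = 0.19
Dr = 0.07 / 0.19 * 100
Dr = 36.84 %


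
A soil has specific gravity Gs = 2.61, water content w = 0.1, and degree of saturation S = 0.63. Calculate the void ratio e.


Result: 0.4143

Derivation:
Using the relation e = Gs * w / S
e = 2.61 * 0.1 / 0.63
e = 0.4143


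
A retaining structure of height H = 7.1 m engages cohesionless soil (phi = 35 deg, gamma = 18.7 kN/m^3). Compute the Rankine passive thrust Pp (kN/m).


Compute passive earth pressure coefficient:
Kp = tan^2(45 + phi/2) = tan^2(62.5) = 3.690172
Compute passive force:
Pp = 0.5 * Kp * gamma * H^2
Pp = 0.5 * 3.690172 * 18.7 * 7.1^2
Pp = 1739.3 kN/m


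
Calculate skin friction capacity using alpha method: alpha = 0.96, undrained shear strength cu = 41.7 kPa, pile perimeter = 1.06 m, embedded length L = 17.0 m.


Using Qs = alpha * cu * perimeter * L
Qs = 0.96 * 41.7 * 1.06 * 17.0
Qs = 721.38 kN


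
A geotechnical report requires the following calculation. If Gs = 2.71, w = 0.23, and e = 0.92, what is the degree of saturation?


Using S = Gs * w / e
S = 2.71 * 0.23 / 0.92
S = 0.6775


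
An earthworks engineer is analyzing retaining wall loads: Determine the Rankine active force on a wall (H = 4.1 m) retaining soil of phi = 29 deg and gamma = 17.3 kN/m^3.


Compute active earth pressure coefficient:
Ka = tan^2(45 - phi/2) = tan^2(30.5) = 0.346974
Compute active force:
Pa = 0.5 * Ka * gamma * H^2
Pa = 0.5 * 0.346974 * 17.3 * 4.1^2
Pa = 50.45 kN/m


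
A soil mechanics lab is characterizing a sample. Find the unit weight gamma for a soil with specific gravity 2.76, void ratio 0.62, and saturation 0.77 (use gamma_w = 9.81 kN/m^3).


Result: 19.604 kN/m^3

Derivation:
Using gamma = gamma_w * (Gs + S*e) / (1 + e)
Numerator: Gs + S*e = 2.76 + 0.77*0.62 = 3.2374
Denominator: 1 + e = 1 + 0.62 = 1.62
gamma = 9.81 * 3.2374 / 1.62
gamma = 19.604 kN/m^3


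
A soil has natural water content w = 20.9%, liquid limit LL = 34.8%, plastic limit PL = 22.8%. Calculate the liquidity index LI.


First compute the plasticity index:
PI = LL - PL = 34.8 - 22.8 = 12.0
Then compute the liquidity index:
LI = (w - PL) / PI
LI = (20.9 - 22.8) / 12.0
LI = -0.158


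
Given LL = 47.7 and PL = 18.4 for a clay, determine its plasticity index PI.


Result: 29.3

Derivation:
Using PI = LL - PL
PI = 47.7 - 18.4
PI = 29.3


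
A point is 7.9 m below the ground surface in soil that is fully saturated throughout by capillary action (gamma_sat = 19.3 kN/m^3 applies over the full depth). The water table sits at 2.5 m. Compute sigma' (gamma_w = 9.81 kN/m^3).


Result: 99.5 kPa

Derivation:
Total stress = gamma_sat * depth
sigma = 19.3 * 7.9 = 152.47 kPa
Pore water pressure u = gamma_w * (depth - d_wt)
u = 9.81 * (7.9 - 2.5) = 52.974 kPa
Effective stress = sigma - u
sigma' = 152.47 - 52.974 = 99.5 kPa


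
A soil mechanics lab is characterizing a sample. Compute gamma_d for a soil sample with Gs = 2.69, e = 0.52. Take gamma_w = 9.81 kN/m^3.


Result: 17.361 kN/m^3

Derivation:
Using gamma_d = Gs * gamma_w / (1 + e)
gamma_d = 2.69 * 9.81 / (1 + 0.52)
gamma_d = 2.69 * 9.81 / 1.52
gamma_d = 17.361 kN/m^3


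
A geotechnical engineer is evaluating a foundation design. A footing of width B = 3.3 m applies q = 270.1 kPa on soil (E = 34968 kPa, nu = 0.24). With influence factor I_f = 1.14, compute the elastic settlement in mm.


Using Se = q * B * (1 - nu^2) * I_f / E
1 - nu^2 = 1 - 0.24^2 = 0.9424
Se = 270.1 * 3.3 * 0.9424 * 1.14 / 34968
Se = 0.027385 m
Convert to mm: Se = 0.027385 * 1000 = 27.385 mm


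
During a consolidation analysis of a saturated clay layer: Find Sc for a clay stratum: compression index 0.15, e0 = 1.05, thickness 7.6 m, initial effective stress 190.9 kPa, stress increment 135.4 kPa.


Using Sc = Cc * H / (1 + e0) * log10((sigma0 + delta_sigma) / sigma0)
Stress ratio = (190.9 + 135.4) / 190.9 = 1.70927
log10(1.70927) = 0.232811
Cc * H / (1 + e0) = 0.15 * 7.6 / (1 + 1.05) = 0.556098
Sc = 0.556098 * 0.232811
Sc = 0.1295 m


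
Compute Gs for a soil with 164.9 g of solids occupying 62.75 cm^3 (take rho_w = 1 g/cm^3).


Result: 2.628

Derivation:
Using Gs = m_s / (V_s * rho_w)
Since rho_w = 1 g/cm^3:
Gs = 164.9 / 62.75
Gs = 2.628


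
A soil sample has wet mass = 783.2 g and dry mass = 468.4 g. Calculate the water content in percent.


Result: 67.21 %

Derivation:
Using w = (m_wet - m_dry) / m_dry * 100
m_wet - m_dry = 783.2 - 468.4 = 314.8 g
w = 314.8 / 468.4 * 100
w = 67.21 %


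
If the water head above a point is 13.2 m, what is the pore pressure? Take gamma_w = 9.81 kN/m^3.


Using u = gamma_w * h_w
u = 9.81 * 13.2
u = 129.49 kPa


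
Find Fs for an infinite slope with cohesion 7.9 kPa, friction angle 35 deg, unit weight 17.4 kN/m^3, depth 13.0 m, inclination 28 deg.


Using Fs = c / (gamma*H*sin(beta)*cos(beta)) + tan(phi)/tan(beta)
Cohesion contribution = 7.9 / (17.4*13.0*sin(28)*cos(28))
Cohesion contribution = 0.084254
Friction contribution = tan(35)/tan(28) = 1.3169
Fs = 0.084254 + 1.3169
Fs = 1.401


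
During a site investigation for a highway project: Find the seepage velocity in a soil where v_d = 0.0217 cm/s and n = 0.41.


Result: 0.05293 cm/s

Derivation:
Using v_s = v_d / n
v_s = 0.0217 / 0.41
v_s = 0.05293 cm/s


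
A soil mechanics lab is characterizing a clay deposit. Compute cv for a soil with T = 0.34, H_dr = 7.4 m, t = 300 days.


Result: 0.06206 m^2/day

Derivation:
Using cv = T * H_dr^2 / t
H_dr^2 = 7.4^2 = 54.76
cv = 0.34 * 54.76 / 300
cv = 0.06206 m^2/day


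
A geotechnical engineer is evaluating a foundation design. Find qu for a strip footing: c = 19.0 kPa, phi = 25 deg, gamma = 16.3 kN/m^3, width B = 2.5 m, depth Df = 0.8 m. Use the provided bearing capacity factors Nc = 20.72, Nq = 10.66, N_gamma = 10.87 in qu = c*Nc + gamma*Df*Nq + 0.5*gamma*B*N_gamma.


Compute qu = c*Nc + gamma*Df*Nq + 0.5*gamma*B*N_gamma
Term 1: 19.0 * 20.72 = 393.68
Term 2: 16.3 * 0.8 * 10.66 = 139.0064
Term 3: 0.5 * 16.3 * 2.5 * 10.87 = 221.47625
qu = 393.68 + 139.0064 + 221.47625
qu = 754.16 kPa


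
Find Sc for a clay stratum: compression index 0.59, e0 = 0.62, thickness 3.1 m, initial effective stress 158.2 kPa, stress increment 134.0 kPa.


Result: 0.3009 m

Derivation:
Using Sc = Cc * H / (1 + e0) * log10((sigma0 + delta_sigma) / sigma0)
Stress ratio = (158.2 + 134.0) / 158.2 = 1.84703
log10(1.84703) = 0.266474
Cc * H / (1 + e0) = 0.59 * 3.1 / (1 + 0.62) = 1.12901
Sc = 1.12901 * 0.266474
Sc = 0.3009 m


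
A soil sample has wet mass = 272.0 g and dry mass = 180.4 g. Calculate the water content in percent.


Using w = (m_wet - m_dry) / m_dry * 100
m_wet - m_dry = 272.0 - 180.4 = 91.6 g
w = 91.6 / 180.4 * 100
w = 50.78 %


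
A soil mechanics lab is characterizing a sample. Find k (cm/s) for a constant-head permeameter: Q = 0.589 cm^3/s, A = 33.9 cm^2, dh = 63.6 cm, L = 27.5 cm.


Result: 0.007513 cm/s

Derivation:
Compute hydraulic gradient:
i = dh / L = 63.6 / 27.5 = 2.31273
Then apply Darcy's law:
k = Q / (A * i)
k = 0.589 / (33.9 * 2.31273)
k = 0.589 / 78.4015
k = 0.007513 cm/s


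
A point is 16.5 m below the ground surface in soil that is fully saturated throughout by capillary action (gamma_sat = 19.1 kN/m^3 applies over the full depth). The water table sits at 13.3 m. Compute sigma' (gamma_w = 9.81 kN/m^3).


Result: 283.76 kPa

Derivation:
Total stress = gamma_sat * depth
sigma = 19.1 * 16.5 = 315.15 kPa
Pore water pressure u = gamma_w * (depth - d_wt)
u = 9.81 * (16.5 - 13.3) = 31.392 kPa
Effective stress = sigma - u
sigma' = 315.15 - 31.392 = 283.76 kPa


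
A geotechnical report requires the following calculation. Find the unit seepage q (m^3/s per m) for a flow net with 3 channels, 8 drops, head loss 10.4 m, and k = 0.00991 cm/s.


Convert k to m/s for unit consistency with H:
k = 0.00991 cm/s = 0.00991 / 100 m/s = 9.91e-05 m/s
Using q = k * H * Nf / Nd
Nf / Nd = 3 / 8 = 0.375
q = 9.91e-05 * 10.4 * 0.375
q = 0.0003865 m^3/s per m


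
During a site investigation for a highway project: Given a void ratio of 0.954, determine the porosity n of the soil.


Using the relation n = e / (1 + e)
n = 0.954 / (1 + 0.954)
n = 0.954 / 1.954
n = 0.4882


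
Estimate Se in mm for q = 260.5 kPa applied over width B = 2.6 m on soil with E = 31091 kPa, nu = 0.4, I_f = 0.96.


Using Se = q * B * (1 - nu^2) * I_f / E
1 - nu^2 = 1 - 0.4^2 = 0.84
Se = 260.5 * 2.6 * 0.84 * 0.96 / 31091
Se = 0.017567 m
Convert to mm: Se = 0.017567 * 1000 = 17.567 mm


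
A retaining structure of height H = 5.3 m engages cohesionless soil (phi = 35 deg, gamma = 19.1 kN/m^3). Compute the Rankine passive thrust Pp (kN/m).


Result: 989.92 kN/m

Derivation:
Compute passive earth pressure coefficient:
Kp = tan^2(45 + phi/2) = tan^2(62.5) = 3.690172
Compute passive force:
Pp = 0.5 * Kp * gamma * H^2
Pp = 0.5 * 3.690172 * 19.1 * 5.3^2
Pp = 989.92 kN/m


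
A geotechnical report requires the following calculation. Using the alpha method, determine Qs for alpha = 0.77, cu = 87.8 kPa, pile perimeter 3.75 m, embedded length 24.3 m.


Using Qs = alpha * cu * perimeter * L
Qs = 0.77 * 87.8 * 3.75 * 24.3
Qs = 6160.6 kN


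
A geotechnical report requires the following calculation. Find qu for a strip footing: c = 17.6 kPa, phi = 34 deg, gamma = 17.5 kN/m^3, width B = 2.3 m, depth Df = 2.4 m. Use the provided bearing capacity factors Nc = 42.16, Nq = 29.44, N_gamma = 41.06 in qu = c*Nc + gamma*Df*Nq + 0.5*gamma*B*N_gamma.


Compute qu = c*Nc + gamma*Df*Nq + 0.5*gamma*B*N_gamma
Term 1: 17.6 * 42.16 = 742.016
Term 2: 17.5 * 2.4 * 29.44 = 1236.48
Term 3: 0.5 * 17.5 * 2.3 * 41.06 = 826.3325
qu = 742.016 + 1236.48 + 826.3325
qu = 2804.83 kPa


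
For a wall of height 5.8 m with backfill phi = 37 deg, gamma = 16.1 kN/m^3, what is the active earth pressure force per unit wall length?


Compute active earth pressure coefficient:
Ka = tan^2(45 - phi/2) = tan^2(26.5) = 0.248584
Compute active force:
Pa = 0.5 * Ka * gamma * H^2
Pa = 0.5 * 0.248584 * 16.1 * 5.8^2
Pa = 67.32 kN/m


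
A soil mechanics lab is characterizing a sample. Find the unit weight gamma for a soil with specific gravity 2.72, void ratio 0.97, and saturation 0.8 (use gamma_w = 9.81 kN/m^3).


Using gamma = gamma_w * (Gs + S*e) / (1 + e)
Numerator: Gs + S*e = 2.72 + 0.8*0.97 = 3.496
Denominator: 1 + e = 1 + 0.97 = 1.97
gamma = 9.81 * 3.496 / 1.97
gamma = 17.409 kN/m^3


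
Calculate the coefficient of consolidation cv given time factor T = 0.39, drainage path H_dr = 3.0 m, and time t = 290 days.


Using cv = T * H_dr^2 / t
H_dr^2 = 3.0^2 = 9.0
cv = 0.39 * 9.0 / 290
cv = 0.0121 m^2/day


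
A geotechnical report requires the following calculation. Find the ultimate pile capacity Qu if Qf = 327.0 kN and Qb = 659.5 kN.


Using Qu = Qf + Qb
Qu = 327.0 + 659.5
Qu = 986.5 kN


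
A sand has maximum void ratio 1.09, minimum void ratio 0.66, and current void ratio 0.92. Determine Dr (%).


Using Dr = (e_max - e) / (e_max - e_min) * 100
e_max - e = 1.09 - 0.92 = 0.17
e_max - e_min = 1.09 - 0.66 = 0.43
Dr = 0.17 / 0.43 * 100
Dr = 39.53 %


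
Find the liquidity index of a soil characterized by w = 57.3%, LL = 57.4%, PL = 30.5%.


Result: 0.996

Derivation:
First compute the plasticity index:
PI = LL - PL = 57.4 - 30.5 = 26.9
Then compute the liquidity index:
LI = (w - PL) / PI
LI = (57.3 - 30.5) / 26.9
LI = 0.996


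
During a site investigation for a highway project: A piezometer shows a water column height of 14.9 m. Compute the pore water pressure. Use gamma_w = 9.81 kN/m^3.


Using u = gamma_w * h_w
u = 9.81 * 14.9
u = 146.17 kPa


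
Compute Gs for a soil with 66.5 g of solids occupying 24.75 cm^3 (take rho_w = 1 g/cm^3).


Using Gs = m_s / (V_s * rho_w)
Since rho_w = 1 g/cm^3:
Gs = 66.5 / 24.75
Gs = 2.687


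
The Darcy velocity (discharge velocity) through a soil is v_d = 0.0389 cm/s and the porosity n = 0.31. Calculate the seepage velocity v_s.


Using v_s = v_d / n
v_s = 0.0389 / 0.31
v_s = 0.12548 cm/s


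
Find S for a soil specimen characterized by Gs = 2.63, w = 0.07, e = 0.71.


Using S = Gs * w / e
S = 2.63 * 0.07 / 0.71
S = 0.2593


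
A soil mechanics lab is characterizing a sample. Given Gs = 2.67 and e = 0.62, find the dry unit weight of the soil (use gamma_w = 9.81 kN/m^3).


Result: 16.168 kN/m^3

Derivation:
Using gamma_d = Gs * gamma_w / (1 + e)
gamma_d = 2.67 * 9.81 / (1 + 0.62)
gamma_d = 2.67 * 9.81 / 1.62
gamma_d = 16.168 kN/m^3


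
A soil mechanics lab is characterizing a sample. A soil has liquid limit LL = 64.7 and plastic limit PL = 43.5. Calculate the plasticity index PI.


Using PI = LL - PL
PI = 64.7 - 43.5
PI = 21.2


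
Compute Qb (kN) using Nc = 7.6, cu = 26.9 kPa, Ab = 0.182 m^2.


Using Qb = Nc * cu * Ab
Qb = 7.6 * 26.9 * 0.182
Qb = 37.21 kN


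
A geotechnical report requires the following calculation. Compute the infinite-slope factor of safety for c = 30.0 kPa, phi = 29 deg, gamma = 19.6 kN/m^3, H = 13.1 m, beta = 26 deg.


Result: 1.433

Derivation:
Using Fs = c / (gamma*H*sin(beta)*cos(beta)) + tan(phi)/tan(beta)
Cohesion contribution = 30.0 / (19.6*13.1*sin(26)*cos(26))
Cohesion contribution = 0.296546
Friction contribution = tan(29)/tan(26) = 1.1365
Fs = 0.296546 + 1.1365
Fs = 1.433


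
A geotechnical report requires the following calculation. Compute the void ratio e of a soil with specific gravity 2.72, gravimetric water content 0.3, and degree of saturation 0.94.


Result: 0.8681

Derivation:
Using the relation e = Gs * w / S
e = 2.72 * 0.3 / 0.94
e = 0.8681


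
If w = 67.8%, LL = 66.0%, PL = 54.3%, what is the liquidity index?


Result: 1.154

Derivation:
First compute the plasticity index:
PI = LL - PL = 66.0 - 54.3 = 11.7
Then compute the liquidity index:
LI = (w - PL) / PI
LI = (67.8 - 54.3) / 11.7
LI = 1.154


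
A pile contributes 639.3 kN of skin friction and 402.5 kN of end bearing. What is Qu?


Using Qu = Qf + Qb
Qu = 639.3 + 402.5
Qu = 1041.8 kN


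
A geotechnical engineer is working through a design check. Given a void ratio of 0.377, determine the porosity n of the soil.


Using the relation n = e / (1 + e)
n = 0.377 / (1 + 0.377)
n = 0.377 / 1.377
n = 0.2738


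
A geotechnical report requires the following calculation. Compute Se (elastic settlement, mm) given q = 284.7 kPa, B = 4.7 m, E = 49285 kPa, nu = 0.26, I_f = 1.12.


Using Se = q * B * (1 - nu^2) * I_f / E
1 - nu^2 = 1 - 0.26^2 = 0.9324
Se = 284.7 * 4.7 * 0.9324 * 1.12 / 49285
Se = 0.028352 m
Convert to mm: Se = 0.028352 * 1000 = 28.352 mm


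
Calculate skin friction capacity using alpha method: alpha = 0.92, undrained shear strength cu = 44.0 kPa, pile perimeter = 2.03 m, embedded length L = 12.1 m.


Using Qs = alpha * cu * perimeter * L
Qs = 0.92 * 44.0 * 2.03 * 12.1
Qs = 994.31 kN


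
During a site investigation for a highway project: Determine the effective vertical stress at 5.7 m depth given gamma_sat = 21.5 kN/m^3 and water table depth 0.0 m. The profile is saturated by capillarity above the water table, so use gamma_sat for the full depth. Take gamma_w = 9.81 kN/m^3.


Total stress = gamma_sat * depth
sigma = 21.5 * 5.7 = 122.55 kPa
Pore water pressure u = gamma_w * (depth - d_wt)
u = 9.81 * (5.7 - 0.0) = 55.917 kPa
Effective stress = sigma - u
sigma' = 122.55 - 55.917 = 66.63 kPa


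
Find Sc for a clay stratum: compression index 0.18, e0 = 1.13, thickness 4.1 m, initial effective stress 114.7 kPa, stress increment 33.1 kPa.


Result: 0.0382 m

Derivation:
Using Sc = Cc * H / (1 + e0) * log10((sigma0 + delta_sigma) / sigma0)
Stress ratio = (114.7 + 33.1) / 114.7 = 1.28858
log10(1.28858) = 0.110111
Cc * H / (1 + e0) = 0.18 * 4.1 / (1 + 1.13) = 0.346479
Sc = 0.346479 * 0.110111
Sc = 0.0382 m


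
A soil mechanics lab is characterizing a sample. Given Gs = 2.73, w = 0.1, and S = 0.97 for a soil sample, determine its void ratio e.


Result: 0.2814

Derivation:
Using the relation e = Gs * w / S
e = 2.73 * 0.1 / 0.97
e = 0.2814


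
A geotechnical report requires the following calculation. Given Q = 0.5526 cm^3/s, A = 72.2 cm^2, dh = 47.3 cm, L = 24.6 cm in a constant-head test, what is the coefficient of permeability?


Compute hydraulic gradient:
i = dh / L = 47.3 / 24.6 = 1.92276
Then apply Darcy's law:
k = Q / (A * i)
k = 0.5526 / (72.2 * 1.92276)
k = 0.5526 / 138.824
k = 0.003981 cm/s


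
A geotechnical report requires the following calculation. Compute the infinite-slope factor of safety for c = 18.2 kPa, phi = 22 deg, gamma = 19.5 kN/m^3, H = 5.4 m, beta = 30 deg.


Using Fs = c / (gamma*H*sin(beta)*cos(beta)) + tan(phi)/tan(beta)
Cohesion contribution = 18.2 / (19.5*5.4*sin(30)*cos(30))
Cohesion contribution = 0.399156
Friction contribution = tan(22)/tan(30) = 0.699794
Fs = 0.399156 + 0.699794
Fs = 1.099


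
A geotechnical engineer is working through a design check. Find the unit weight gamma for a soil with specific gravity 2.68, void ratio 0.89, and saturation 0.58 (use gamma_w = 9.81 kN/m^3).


Using gamma = gamma_w * (Gs + S*e) / (1 + e)
Numerator: Gs + S*e = 2.68 + 0.58*0.89 = 3.1962
Denominator: 1 + e = 1 + 0.89 = 1.89
gamma = 9.81 * 3.1962 / 1.89
gamma = 16.59 kN/m^3


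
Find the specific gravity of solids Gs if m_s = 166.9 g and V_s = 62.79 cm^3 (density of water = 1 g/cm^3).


Using Gs = m_s / (V_s * rho_w)
Since rho_w = 1 g/cm^3:
Gs = 166.9 / 62.79
Gs = 2.658


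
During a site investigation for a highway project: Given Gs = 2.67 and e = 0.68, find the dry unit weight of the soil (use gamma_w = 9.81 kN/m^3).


Using gamma_d = Gs * gamma_w / (1 + e)
gamma_d = 2.67 * 9.81 / (1 + 0.68)
gamma_d = 2.67 * 9.81 / 1.68
gamma_d = 15.591 kN/m^3


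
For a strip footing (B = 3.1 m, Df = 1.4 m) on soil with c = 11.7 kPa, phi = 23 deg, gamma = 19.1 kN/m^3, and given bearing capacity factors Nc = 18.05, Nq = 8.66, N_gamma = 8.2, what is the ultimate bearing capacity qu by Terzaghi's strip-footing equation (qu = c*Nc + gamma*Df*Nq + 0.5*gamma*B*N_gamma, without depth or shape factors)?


Compute qu = c*Nc + gamma*Df*Nq + 0.5*gamma*B*N_gamma
Term 1: 11.7 * 18.05 = 211.185
Term 2: 19.1 * 1.4 * 8.66 = 231.5684
Term 3: 0.5 * 19.1 * 3.1 * 8.2 = 242.761
qu = 211.185 + 231.5684 + 242.761
qu = 685.51 kPa


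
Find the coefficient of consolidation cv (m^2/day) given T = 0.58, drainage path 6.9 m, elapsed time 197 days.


Result: 0.14017 m^2/day

Derivation:
Using cv = T * H_dr^2 / t
H_dr^2 = 6.9^2 = 47.61
cv = 0.58 * 47.61 / 197
cv = 0.14017 m^2/day


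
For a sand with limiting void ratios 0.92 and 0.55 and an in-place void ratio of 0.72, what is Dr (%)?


Using Dr = (e_max - e) / (e_max - e_min) * 100
e_max - e = 0.92 - 0.72 = 0.2
e_max - e_min = 0.92 - 0.55 = 0.37
Dr = 0.2 / 0.37 * 100
Dr = 54.05 %


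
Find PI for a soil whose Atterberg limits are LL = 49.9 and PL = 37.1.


Result: 12.8

Derivation:
Using PI = LL - PL
PI = 49.9 - 37.1
PI = 12.8


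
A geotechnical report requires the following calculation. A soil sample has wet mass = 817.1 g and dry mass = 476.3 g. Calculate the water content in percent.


Using w = (m_wet - m_dry) / m_dry * 100
m_wet - m_dry = 817.1 - 476.3 = 340.8 g
w = 340.8 / 476.3 * 100
w = 71.55 %


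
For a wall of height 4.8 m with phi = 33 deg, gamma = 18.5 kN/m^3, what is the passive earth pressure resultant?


Result: 722.93 kN/m

Derivation:
Compute passive earth pressure coefficient:
Kp = tan^2(45 + phi/2) = tan^2(61.5) = 3.39212
Compute passive force:
Pp = 0.5 * Kp * gamma * H^2
Pp = 0.5 * 3.39212 * 18.5 * 4.8^2
Pp = 722.93 kN/m


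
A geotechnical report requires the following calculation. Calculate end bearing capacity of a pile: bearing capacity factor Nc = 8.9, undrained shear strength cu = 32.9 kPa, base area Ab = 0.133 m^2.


Using Qb = Nc * cu * Ab
Qb = 8.9 * 32.9 * 0.133
Qb = 38.94 kN


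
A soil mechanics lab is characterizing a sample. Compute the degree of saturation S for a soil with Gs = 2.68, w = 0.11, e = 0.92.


Using S = Gs * w / e
S = 2.68 * 0.11 / 0.92
S = 0.3204


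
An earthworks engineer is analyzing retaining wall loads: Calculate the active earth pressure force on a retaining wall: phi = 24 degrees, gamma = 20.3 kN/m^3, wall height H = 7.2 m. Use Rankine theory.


Compute active earth pressure coefficient:
Ka = tan^2(45 - phi/2) = tan^2(33.0) = 0.42173
Compute active force:
Pa = 0.5 * Ka * gamma * H^2
Pa = 0.5 * 0.42173 * 20.3 * 7.2^2
Pa = 221.9 kN/m


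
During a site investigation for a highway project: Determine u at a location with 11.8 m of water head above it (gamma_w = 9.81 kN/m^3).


Using u = gamma_w * h_w
u = 9.81 * 11.8
u = 115.76 kPa


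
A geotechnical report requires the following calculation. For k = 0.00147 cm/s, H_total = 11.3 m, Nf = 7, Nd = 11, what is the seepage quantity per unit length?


Result: 0.0001057 m^3/s per m

Derivation:
Convert k to m/s for unit consistency with H:
k = 0.00147 cm/s = 0.00147 / 100 m/s = 1.47e-05 m/s
Using q = k * H * Nf / Nd
Nf / Nd = 7 / 11 = 0.6364
q = 1.47e-05 * 11.3 * 0.6364
q = 0.0001057 m^3/s per m


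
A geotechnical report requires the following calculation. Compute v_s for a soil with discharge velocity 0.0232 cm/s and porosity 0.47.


Using v_s = v_d / n
v_s = 0.0232 / 0.47
v_s = 0.04936 cm/s


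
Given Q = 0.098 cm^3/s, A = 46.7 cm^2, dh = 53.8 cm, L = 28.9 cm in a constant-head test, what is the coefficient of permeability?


Compute hydraulic gradient:
i = dh / L = 53.8 / 28.9 = 1.86159
Then apply Darcy's law:
k = Q / (A * i)
k = 0.098 / (46.7 * 1.86159)
k = 0.098 / 86.9363
k = 0.001127 cm/s


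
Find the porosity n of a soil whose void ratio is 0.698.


Result: 0.4111

Derivation:
Using the relation n = e / (1 + e)
n = 0.698 / (1 + 0.698)
n = 0.698 / 1.698
n = 0.4111


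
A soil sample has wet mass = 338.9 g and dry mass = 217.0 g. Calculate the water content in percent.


Using w = (m_wet - m_dry) / m_dry * 100
m_wet - m_dry = 338.9 - 217.0 = 121.9 g
w = 121.9 / 217.0 * 100
w = 56.18 %


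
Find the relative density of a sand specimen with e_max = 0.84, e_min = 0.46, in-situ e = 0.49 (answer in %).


Using Dr = (e_max - e) / (e_max - e_min) * 100
e_max - e = 0.84 - 0.49 = 0.35
e_max - e_min = 0.84 - 0.46 = 0.38
Dr = 0.35 / 0.38 * 100
Dr = 92.11 %


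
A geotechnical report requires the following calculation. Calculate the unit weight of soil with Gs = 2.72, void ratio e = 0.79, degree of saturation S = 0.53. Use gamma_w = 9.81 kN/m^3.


Using gamma = gamma_w * (Gs + S*e) / (1 + e)
Numerator: Gs + S*e = 2.72 + 0.53*0.79 = 3.1387
Denominator: 1 + e = 1 + 0.79 = 1.79
gamma = 9.81 * 3.1387 / 1.79
gamma = 17.201 kN/m^3


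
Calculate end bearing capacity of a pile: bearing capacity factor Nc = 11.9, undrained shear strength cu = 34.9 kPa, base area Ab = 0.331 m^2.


Result: 137.47 kN

Derivation:
Using Qb = Nc * cu * Ab
Qb = 11.9 * 34.9 * 0.331
Qb = 137.47 kN


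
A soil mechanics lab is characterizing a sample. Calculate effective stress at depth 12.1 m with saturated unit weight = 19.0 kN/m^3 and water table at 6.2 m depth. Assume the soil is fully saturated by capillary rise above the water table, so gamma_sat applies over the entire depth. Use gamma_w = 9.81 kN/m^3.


Result: 172.02 kPa

Derivation:
Total stress = gamma_sat * depth
sigma = 19.0 * 12.1 = 229.9 kPa
Pore water pressure u = gamma_w * (depth - d_wt)
u = 9.81 * (12.1 - 6.2) = 57.879 kPa
Effective stress = sigma - u
sigma' = 229.9 - 57.879 = 172.02 kPa


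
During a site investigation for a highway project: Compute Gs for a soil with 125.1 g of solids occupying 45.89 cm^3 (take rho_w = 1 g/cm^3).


Result: 2.726

Derivation:
Using Gs = m_s / (V_s * rho_w)
Since rho_w = 1 g/cm^3:
Gs = 125.1 / 45.89
Gs = 2.726


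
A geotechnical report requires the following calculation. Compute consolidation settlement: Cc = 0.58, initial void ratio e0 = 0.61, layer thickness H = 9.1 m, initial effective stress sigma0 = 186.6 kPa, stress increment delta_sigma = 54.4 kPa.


Result: 0.3642 m

Derivation:
Using Sc = Cc * H / (1 + e0) * log10((sigma0 + delta_sigma) / sigma0)
Stress ratio = (186.6 + 54.4) / 186.6 = 1.29153
log10(1.29153) = 0.111105
Cc * H / (1 + e0) = 0.58 * 9.1 / (1 + 0.61) = 3.27826
Sc = 3.27826 * 0.111105
Sc = 0.3642 m


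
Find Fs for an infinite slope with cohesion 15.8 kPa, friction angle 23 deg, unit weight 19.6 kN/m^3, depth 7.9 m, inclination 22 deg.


Using Fs = c / (gamma*H*sin(beta)*cos(beta)) + tan(phi)/tan(beta)
Cohesion contribution = 15.8 / (19.6*7.9*sin(22)*cos(22))
Cohesion contribution = 0.293787
Friction contribution = tan(23)/tan(22) = 1.05061
Fs = 0.293787 + 1.05061
Fs = 1.344


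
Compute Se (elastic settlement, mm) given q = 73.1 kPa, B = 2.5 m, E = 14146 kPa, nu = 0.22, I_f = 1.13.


Result: 13.892 mm

Derivation:
Using Se = q * B * (1 - nu^2) * I_f / E
1 - nu^2 = 1 - 0.22^2 = 0.9516
Se = 73.1 * 2.5 * 0.9516 * 1.13 / 14146
Se = 0.013892 m
Convert to mm: Se = 0.013892 * 1000 = 13.892 mm


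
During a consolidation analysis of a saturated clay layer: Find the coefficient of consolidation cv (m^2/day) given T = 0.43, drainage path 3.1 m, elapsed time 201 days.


Result: 0.02056 m^2/day

Derivation:
Using cv = T * H_dr^2 / t
H_dr^2 = 3.1^2 = 9.61
cv = 0.43 * 9.61 / 201
cv = 0.02056 m^2/day


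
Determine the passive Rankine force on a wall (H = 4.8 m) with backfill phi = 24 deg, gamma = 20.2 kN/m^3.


Result: 551.78 kN/m

Derivation:
Compute passive earth pressure coefficient:
Kp = tan^2(45 + phi/2) = tan^2(57.0) = 2.371184
Compute passive force:
Pp = 0.5 * Kp * gamma * H^2
Pp = 0.5 * 2.371184 * 20.2 * 4.8^2
Pp = 551.78 kN/m


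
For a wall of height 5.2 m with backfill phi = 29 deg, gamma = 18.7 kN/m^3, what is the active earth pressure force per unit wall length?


Compute active earth pressure coefficient:
Ka = tan^2(45 - phi/2) = tan^2(30.5) = 0.346974
Compute active force:
Pa = 0.5 * Ka * gamma * H^2
Pa = 0.5 * 0.346974 * 18.7 * 5.2^2
Pa = 87.72 kN/m


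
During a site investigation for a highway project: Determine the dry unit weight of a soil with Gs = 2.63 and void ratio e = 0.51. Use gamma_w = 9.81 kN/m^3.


Using gamma_d = Gs * gamma_w / (1 + e)
gamma_d = 2.63 * 9.81 / (1 + 0.51)
gamma_d = 2.63 * 9.81 / 1.51
gamma_d = 17.086 kN/m^3


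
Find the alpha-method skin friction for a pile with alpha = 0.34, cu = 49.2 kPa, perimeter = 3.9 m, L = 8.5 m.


Result: 554.53 kN

Derivation:
Using Qs = alpha * cu * perimeter * L
Qs = 0.34 * 49.2 * 3.9 * 8.5
Qs = 554.53 kN


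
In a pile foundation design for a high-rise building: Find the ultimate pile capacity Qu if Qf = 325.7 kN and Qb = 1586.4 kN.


Using Qu = Qf + Qb
Qu = 325.7 + 1586.4
Qu = 1912.1 kN


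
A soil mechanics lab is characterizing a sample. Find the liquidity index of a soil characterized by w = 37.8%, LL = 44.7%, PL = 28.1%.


First compute the plasticity index:
PI = LL - PL = 44.7 - 28.1 = 16.6
Then compute the liquidity index:
LI = (w - PL) / PI
LI = (37.8 - 28.1) / 16.6
LI = 0.584


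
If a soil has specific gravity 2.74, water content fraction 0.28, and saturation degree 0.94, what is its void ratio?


Using the relation e = Gs * w / S
e = 2.74 * 0.28 / 0.94
e = 0.8162


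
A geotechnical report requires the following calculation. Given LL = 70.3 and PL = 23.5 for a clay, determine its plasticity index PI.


Using PI = LL - PL
PI = 70.3 - 23.5
PI = 46.8


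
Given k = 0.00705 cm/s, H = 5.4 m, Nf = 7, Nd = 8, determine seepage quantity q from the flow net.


Result: 0.0003331 m^3/s per m

Derivation:
Convert k to m/s for unit consistency with H:
k = 0.00705 cm/s = 0.00705 / 100 m/s = 7.05e-05 m/s
Using q = k * H * Nf / Nd
Nf / Nd = 7 / 8 = 0.875
q = 7.05e-05 * 5.4 * 0.875
q = 0.0003331 m^3/s per m


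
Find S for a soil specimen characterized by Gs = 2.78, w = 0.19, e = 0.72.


Result: 0.7336

Derivation:
Using S = Gs * w / e
S = 2.78 * 0.19 / 0.72
S = 0.7336


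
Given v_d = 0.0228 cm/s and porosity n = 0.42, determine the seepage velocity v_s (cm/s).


Using v_s = v_d / n
v_s = 0.0228 / 0.42
v_s = 0.05429 cm/s


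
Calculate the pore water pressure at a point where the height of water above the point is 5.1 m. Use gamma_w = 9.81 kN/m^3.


Result: 50.03 kPa

Derivation:
Using u = gamma_w * h_w
u = 9.81 * 5.1
u = 50.03 kPa


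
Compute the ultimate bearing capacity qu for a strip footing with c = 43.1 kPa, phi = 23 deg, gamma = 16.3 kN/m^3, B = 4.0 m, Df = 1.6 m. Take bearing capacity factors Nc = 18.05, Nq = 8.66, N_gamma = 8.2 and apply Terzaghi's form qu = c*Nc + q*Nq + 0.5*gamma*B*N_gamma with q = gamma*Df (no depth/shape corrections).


Result: 1271.13 kPa

Derivation:
Compute qu = c*Nc + gamma*Df*Nq + 0.5*gamma*B*N_gamma
Term 1: 43.1 * 18.05 = 777.955
Term 2: 16.3 * 1.6 * 8.66 = 225.8528
Term 3: 0.5 * 16.3 * 4.0 * 8.2 = 267.32
qu = 777.955 + 225.8528 + 267.32
qu = 1271.13 kPa


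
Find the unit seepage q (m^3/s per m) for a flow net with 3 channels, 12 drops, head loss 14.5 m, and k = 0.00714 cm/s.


Result: 0.0002588 m^3/s per m

Derivation:
Convert k to m/s for unit consistency with H:
k = 0.00714 cm/s = 0.00714 / 100 m/s = 7.14e-05 m/s
Using q = k * H * Nf / Nd
Nf / Nd = 3 / 12 = 0.25
q = 7.14e-05 * 14.5 * 0.25
q = 0.0002588 m^3/s per m


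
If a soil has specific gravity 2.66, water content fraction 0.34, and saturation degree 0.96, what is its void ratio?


Result: 0.9421

Derivation:
Using the relation e = Gs * w / S
e = 2.66 * 0.34 / 0.96
e = 0.9421


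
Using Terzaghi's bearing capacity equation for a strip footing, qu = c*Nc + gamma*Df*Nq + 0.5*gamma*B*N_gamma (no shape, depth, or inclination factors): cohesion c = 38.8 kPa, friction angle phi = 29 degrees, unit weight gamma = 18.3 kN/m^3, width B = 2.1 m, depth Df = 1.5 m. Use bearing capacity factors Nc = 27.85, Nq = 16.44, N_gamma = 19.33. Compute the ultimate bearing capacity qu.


Result: 1903.28 kPa

Derivation:
Compute qu = c*Nc + gamma*Df*Nq + 0.5*gamma*B*N_gamma
Term 1: 38.8 * 27.85 = 1080.58
Term 2: 18.3 * 1.5 * 16.44 = 451.278
Term 3: 0.5 * 18.3 * 2.1 * 19.33 = 371.42595
qu = 1080.58 + 451.278 + 371.42595
qu = 1903.28 kPa


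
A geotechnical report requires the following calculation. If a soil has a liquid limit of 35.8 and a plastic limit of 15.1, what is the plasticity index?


Result: 20.7

Derivation:
Using PI = LL - PL
PI = 35.8 - 15.1
PI = 20.7


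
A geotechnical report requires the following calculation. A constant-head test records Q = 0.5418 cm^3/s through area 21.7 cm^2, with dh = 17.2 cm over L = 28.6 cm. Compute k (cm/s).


Result: 0.041516 cm/s

Derivation:
Compute hydraulic gradient:
i = dh / L = 17.2 / 28.6 = 0.601399
Then apply Darcy's law:
k = Q / (A * i)
k = 0.5418 / (21.7 * 0.601399)
k = 0.5418 / 13.0503
k = 0.041516 cm/s


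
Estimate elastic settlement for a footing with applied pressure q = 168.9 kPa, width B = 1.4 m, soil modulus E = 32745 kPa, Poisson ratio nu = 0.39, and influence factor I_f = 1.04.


Using Se = q * B * (1 - nu^2) * I_f / E
1 - nu^2 = 1 - 0.39^2 = 0.8479
Se = 168.9 * 1.4 * 0.8479 * 1.04 / 32745
Se = 0.006368 m
Convert to mm: Se = 0.006368 * 1000 = 6.368 mm


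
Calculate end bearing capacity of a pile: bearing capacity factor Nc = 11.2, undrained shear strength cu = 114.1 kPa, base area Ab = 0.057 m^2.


Result: 72.84 kN

Derivation:
Using Qb = Nc * cu * Ab
Qb = 11.2 * 114.1 * 0.057
Qb = 72.84 kN


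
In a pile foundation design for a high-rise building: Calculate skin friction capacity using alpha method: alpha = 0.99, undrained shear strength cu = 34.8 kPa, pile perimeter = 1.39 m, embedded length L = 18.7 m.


Result: 895.51 kN

Derivation:
Using Qs = alpha * cu * perimeter * L
Qs = 0.99 * 34.8 * 1.39 * 18.7
Qs = 895.51 kN


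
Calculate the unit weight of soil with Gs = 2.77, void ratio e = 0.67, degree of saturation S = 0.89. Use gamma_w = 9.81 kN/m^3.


Using gamma = gamma_w * (Gs + S*e) / (1 + e)
Numerator: Gs + S*e = 2.77 + 0.89*0.67 = 3.3663
Denominator: 1 + e = 1 + 0.67 = 1.67
gamma = 9.81 * 3.3663 / 1.67
gamma = 19.774 kN/m^3


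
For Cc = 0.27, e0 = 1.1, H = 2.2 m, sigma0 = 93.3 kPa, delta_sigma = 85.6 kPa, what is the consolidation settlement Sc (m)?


Result: 0.08 m

Derivation:
Using Sc = Cc * H / (1 + e0) * log10((sigma0 + delta_sigma) / sigma0)
Stress ratio = (93.3 + 85.6) / 93.3 = 1.91747
log10(1.91747) = 0.282729
Cc * H / (1 + e0) = 0.27 * 2.2 / (1 + 1.1) = 0.282857
Sc = 0.282857 * 0.282729
Sc = 0.08 m


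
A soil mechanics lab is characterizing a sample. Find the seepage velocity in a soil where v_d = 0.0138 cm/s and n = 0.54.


Using v_s = v_d / n
v_s = 0.0138 / 0.54
v_s = 0.02556 cm/s


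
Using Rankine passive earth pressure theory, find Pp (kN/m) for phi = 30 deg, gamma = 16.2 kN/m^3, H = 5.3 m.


Compute passive earth pressure coefficient:
Kp = tan^2(45 + phi/2) = tan^2(60.0) = 3
Compute passive force:
Pp = 0.5 * Kp * gamma * H^2
Pp = 0.5 * 3 * 16.2 * 5.3^2
Pp = 682.59 kN/m


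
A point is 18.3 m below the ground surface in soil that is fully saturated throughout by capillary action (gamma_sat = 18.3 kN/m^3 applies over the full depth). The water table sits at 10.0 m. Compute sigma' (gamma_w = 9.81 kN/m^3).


Total stress = gamma_sat * depth
sigma = 18.3 * 18.3 = 334.89 kPa
Pore water pressure u = gamma_w * (depth - d_wt)
u = 9.81 * (18.3 - 10.0) = 81.423 kPa
Effective stress = sigma - u
sigma' = 334.89 - 81.423 = 253.47 kPa


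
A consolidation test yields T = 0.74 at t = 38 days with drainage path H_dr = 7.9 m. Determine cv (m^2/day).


Using cv = T * H_dr^2 / t
H_dr^2 = 7.9^2 = 62.41
cv = 0.74 * 62.41 / 38
cv = 1.21535 m^2/day


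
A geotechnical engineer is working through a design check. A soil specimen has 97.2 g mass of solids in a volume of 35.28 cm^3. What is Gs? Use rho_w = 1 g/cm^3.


Using Gs = m_s / (V_s * rho_w)
Since rho_w = 1 g/cm^3:
Gs = 97.2 / 35.28
Gs = 2.755


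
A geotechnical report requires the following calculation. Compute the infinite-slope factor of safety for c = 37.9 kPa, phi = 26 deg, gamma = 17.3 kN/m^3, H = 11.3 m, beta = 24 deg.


Using Fs = c / (gamma*H*sin(beta)*cos(beta)) + tan(phi)/tan(beta)
Cohesion contribution = 37.9 / (17.3*11.3*sin(24)*cos(24))
Cohesion contribution = 0.521761
Friction contribution = tan(26)/tan(24) = 1.09547
Fs = 0.521761 + 1.09547
Fs = 1.617


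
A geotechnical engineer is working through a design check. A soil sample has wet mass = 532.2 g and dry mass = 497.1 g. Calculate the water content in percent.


Using w = (m_wet - m_dry) / m_dry * 100
m_wet - m_dry = 532.2 - 497.1 = 35.1 g
w = 35.1 / 497.1 * 100
w = 7.06 %


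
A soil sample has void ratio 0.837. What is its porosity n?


Result: 0.4556

Derivation:
Using the relation n = e / (1 + e)
n = 0.837 / (1 + 0.837)
n = 0.837 / 1.837
n = 0.4556


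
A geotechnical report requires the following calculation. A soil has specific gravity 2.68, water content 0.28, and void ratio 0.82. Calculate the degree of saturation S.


Using S = Gs * w / e
S = 2.68 * 0.28 / 0.82
S = 0.9151


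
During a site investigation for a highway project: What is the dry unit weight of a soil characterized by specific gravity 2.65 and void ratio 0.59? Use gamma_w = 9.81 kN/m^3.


Result: 16.35 kN/m^3

Derivation:
Using gamma_d = Gs * gamma_w / (1 + e)
gamma_d = 2.65 * 9.81 / (1 + 0.59)
gamma_d = 2.65 * 9.81 / 1.59
gamma_d = 16.35 kN/m^3


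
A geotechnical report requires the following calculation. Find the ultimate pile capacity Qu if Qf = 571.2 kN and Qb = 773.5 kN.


Result: 1344.7 kN

Derivation:
Using Qu = Qf + Qb
Qu = 571.2 + 773.5
Qu = 1344.7 kN


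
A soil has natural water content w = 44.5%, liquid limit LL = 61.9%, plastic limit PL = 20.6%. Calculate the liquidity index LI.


Result: 0.579

Derivation:
First compute the plasticity index:
PI = LL - PL = 61.9 - 20.6 = 41.3
Then compute the liquidity index:
LI = (w - PL) / PI
LI = (44.5 - 20.6) / 41.3
LI = 0.579


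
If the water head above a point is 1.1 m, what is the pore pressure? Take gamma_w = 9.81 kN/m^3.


Using u = gamma_w * h_w
u = 9.81 * 1.1
u = 10.79 kPa


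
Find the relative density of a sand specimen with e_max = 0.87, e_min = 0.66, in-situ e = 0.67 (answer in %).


Using Dr = (e_max - e) / (e_max - e_min) * 100
e_max - e = 0.87 - 0.67 = 0.2
e_max - e_min = 0.87 - 0.66 = 0.21
Dr = 0.2 / 0.21 * 100
Dr = 95.24 %


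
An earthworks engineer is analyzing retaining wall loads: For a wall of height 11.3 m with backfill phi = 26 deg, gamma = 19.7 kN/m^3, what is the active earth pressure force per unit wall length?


Result: 491.1 kN/m

Derivation:
Compute active earth pressure coefficient:
Ka = tan^2(45 - phi/2) = tan^2(32.0) = 0.390462
Compute active force:
Pa = 0.5 * Ka * gamma * H^2
Pa = 0.5 * 0.390462 * 19.7 * 11.3^2
Pa = 491.1 kN/m


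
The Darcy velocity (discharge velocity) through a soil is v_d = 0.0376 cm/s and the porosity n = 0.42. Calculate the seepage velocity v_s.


Using v_s = v_d / n
v_s = 0.0376 / 0.42
v_s = 0.08952 cm/s


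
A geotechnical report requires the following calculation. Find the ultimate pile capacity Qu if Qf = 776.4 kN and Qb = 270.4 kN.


Using Qu = Qf + Qb
Qu = 776.4 + 270.4
Qu = 1046.8 kN


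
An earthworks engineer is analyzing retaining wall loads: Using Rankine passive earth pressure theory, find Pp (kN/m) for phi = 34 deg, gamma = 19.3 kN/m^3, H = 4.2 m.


Compute passive earth pressure coefficient:
Kp = tan^2(45 + phi/2) = tan^2(62.0) = 3.537132
Compute passive force:
Pp = 0.5 * Kp * gamma * H^2
Pp = 0.5 * 3.537132 * 19.3 * 4.2^2
Pp = 602.11 kN/m


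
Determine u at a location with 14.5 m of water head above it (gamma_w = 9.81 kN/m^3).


Using u = gamma_w * h_w
u = 9.81 * 14.5
u = 142.25 kPa


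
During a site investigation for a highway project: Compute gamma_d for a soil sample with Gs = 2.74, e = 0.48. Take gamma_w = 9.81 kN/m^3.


Using gamma_d = Gs * gamma_w / (1 + e)
gamma_d = 2.74 * 9.81 / (1 + 0.48)
gamma_d = 2.74 * 9.81 / 1.48
gamma_d = 18.162 kN/m^3


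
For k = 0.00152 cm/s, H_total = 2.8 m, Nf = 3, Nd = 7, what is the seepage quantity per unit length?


Result: 1.824e-05 m^3/s per m

Derivation:
Convert k to m/s for unit consistency with H:
k = 0.00152 cm/s = 0.00152 / 100 m/s = 1.52e-05 m/s
Using q = k * H * Nf / Nd
Nf / Nd = 3 / 7 = 0.4286
q = 1.52e-05 * 2.8 * 0.4286
q = 1.824e-05 m^3/s per m


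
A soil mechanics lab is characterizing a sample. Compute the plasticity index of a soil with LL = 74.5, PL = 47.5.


Using PI = LL - PL
PI = 74.5 - 47.5
PI = 27.0


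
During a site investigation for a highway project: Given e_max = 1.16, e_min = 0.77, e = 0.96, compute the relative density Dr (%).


Result: 51.28 %

Derivation:
Using Dr = (e_max - e) / (e_max - e_min) * 100
e_max - e = 1.16 - 0.96 = 0.2
e_max - e_min = 1.16 - 0.77 = 0.39
Dr = 0.2 / 0.39 * 100
Dr = 51.28 %


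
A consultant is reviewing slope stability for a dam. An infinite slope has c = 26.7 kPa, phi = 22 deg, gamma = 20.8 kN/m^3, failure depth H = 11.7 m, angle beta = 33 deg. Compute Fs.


Using Fs = c / (gamma*H*sin(beta)*cos(beta)) + tan(phi)/tan(beta)
Cohesion contribution = 26.7 / (20.8*11.7*sin(33)*cos(33))
Cohesion contribution = 0.240194
Friction contribution = tan(22)/tan(33) = 0.622146
Fs = 0.240194 + 0.622146
Fs = 0.862
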